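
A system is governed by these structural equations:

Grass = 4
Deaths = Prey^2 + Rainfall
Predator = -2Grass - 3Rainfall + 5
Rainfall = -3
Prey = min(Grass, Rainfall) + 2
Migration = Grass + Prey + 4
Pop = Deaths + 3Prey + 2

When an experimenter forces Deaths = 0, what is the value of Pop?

-1

Under do(Deaths=0), the mechanism Deaths = Prey^2 + Rainfall is discarded; Deaths is fixed at 0.
Prey = min(Grass, Rainfall) + 2  [with Grass=4, Rainfall=-3]  = -1
Pop = Deaths + 3Prey + 2  [with Deaths=0, Prey=-1]  = -1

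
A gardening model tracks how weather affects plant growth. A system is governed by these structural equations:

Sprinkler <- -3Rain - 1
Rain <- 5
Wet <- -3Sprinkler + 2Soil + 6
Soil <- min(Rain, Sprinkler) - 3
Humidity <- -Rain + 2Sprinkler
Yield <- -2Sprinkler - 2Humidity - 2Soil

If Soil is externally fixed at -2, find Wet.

The intervention breaks the incoming arrows to Soil: Soil <- min(Rain, Sprinkler) - 3 no longer applies, and Soil = -2.
Sprinkler = -3Rain - 1  [with Rain=5]  = -16
Wet = -3Sprinkler + 2Soil + 6  [with Sprinkler=-16, Soil=-2]  = 50

50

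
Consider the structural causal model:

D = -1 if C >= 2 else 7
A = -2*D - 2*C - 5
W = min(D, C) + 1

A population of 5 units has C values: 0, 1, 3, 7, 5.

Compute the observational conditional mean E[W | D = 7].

1.5

E[W|D=7] averages over only the 2 units with D=7 (C = 0, 1): W = 1, 2, mean 1.5.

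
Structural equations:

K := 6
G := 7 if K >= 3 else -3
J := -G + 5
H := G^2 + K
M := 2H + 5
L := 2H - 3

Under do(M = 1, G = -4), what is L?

The joint intervention fixes M = 1, G = -4, removing each variable's own equation.
H = G^2 + K  [with G=-4, K=6]  = 22
L = 2H - 3  [with H=22]  = 41

41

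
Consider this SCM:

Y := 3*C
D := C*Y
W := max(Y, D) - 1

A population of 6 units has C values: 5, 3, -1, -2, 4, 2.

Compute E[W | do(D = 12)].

Under do(D=12), D's equation is replaced by D=12 for every unit. Per-unit W: 14, 11, 11, 11, 11, 11. Mean = 11.5.

11.5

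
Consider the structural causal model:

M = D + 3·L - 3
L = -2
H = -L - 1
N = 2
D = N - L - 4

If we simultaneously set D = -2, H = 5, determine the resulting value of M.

Setting D = -2, H = 5 by intervention discards those variables' equations.
M = D + 3·L - 3  [with D=-2, L=-2]  = -11

-11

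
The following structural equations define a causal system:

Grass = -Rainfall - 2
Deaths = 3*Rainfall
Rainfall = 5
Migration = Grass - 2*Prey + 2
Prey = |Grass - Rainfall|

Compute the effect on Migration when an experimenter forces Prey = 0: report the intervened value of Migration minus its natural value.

24

do(Prey=0) replaces the equation Prey = |Grass - Rainfall| with the constant Prey = 0.
Grass = -Rainfall - 2  [with Rainfall=5]  = -7
Migration = Grass - 2*Prey + 2  [with Grass=-7, Prey=0]  = -5
Without intervention: Grass = -Rainfall - 2  [with Rainfall=5]  = -7; Prey = |Grass - Rainfall|  [with Grass=-7, Rainfall=5]  = 12; Migration = Grass - 2*Prey + 2  [with Grass=-7, Prey=12]  = -29.
Change = -5 − (-29) = 24.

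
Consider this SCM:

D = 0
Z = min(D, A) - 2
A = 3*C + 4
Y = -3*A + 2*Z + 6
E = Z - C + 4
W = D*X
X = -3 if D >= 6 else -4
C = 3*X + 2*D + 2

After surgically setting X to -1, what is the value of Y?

-1

Under do(X=-1), the mechanism X = -3 if D >= 6 else -4 is discarded; X is fixed at -1.
C = 3*X + 2*D + 2  [with X=-1, D=0]  = -1
A = 3*C + 4  [with C=-1]  = 1
Z = min(D, A) - 2  [with D=0, A=1]  = -2
Y = -3*A + 2*Z + 6  [with A=1, Z=-2]  = -1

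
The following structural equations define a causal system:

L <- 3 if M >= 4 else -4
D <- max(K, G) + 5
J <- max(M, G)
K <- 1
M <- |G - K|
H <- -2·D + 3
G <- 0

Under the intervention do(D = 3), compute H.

-3

The intervention breaks the incoming arrows to D: D <- max(K, G) + 5 no longer applies, and D = 3.
H = -2·D + 3  [with D=3]  = -3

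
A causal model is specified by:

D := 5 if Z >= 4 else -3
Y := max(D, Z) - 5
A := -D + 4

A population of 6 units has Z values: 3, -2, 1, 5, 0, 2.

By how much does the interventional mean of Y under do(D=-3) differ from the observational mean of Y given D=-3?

0.7

do(D=-3) breaks D's dependence on Z. With D=-3 fixed, Y across the units is -2, -7, -4, 0, -5, -3, mean -3.5.
Conditioning on D=-3 selects the 5 unit(s) with Z ∈ {3, -2, 1, 0, 2}. Their Y values: -2, -7, -4, -5, -3. Mean = -4.2.
Difference = -3.5 − (-4.2) = 0.7.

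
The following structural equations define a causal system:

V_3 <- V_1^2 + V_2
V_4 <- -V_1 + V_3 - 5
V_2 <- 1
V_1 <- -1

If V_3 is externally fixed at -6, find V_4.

The intervention breaks the incoming arrows to V_3: V_3 <- V_1^2 + V_2 no longer applies, and V_3 = -6.
V_4 = -V_1 + V_3 - 5  [with V_1=-1, V_3=-6]  = -10

-10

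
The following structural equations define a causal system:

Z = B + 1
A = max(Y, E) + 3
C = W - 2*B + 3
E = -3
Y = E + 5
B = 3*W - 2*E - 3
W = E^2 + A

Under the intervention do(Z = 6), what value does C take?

Intervening sets Z = 6 and removes its equation (Z = B + 1).
No directed path runs from Z to C, so C keeps its natural value.
Y = E + 5  [with E=-3]  = 2
A = max(Y, E) + 3  [with Y=2, E=-3]  = 5
W = E^2 + A  [with E=-3, A=5]  = 14
B = 3*W - 2*E - 3  [with W=14, E=-3]  = 45
C = W - 2*B + 3  [with W=14, B=45]  = -73

-73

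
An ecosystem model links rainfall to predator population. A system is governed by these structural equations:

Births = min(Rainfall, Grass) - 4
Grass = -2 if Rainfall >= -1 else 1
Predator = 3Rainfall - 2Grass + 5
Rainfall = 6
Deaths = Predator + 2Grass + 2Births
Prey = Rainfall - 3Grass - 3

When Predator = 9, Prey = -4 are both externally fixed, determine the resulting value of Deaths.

-7

The joint intervention fixes Predator = 9, Prey = -4, removing each variable's own equation.
Grass = -2 if Rainfall >= -1 else 1  [with Rainfall=6]  = -2
Births = min(Rainfall, Grass) - 4  [with Rainfall=6, Grass=-2]  = -6
Deaths = Predator + 2Grass + 2Births  [with Predator=9, Grass=-2, Births=-6]  = -7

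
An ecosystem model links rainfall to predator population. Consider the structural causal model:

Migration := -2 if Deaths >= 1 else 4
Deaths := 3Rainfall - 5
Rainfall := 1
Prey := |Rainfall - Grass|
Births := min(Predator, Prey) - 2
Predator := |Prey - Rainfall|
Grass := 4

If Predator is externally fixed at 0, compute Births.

-2

Intervening sets Predator = 0 and removes its equation (Predator := |Prey - Rainfall|).
Prey = |Rainfall - Grass|  [with Rainfall=1, Grass=4]  = 3
Births = min(Predator, Prey) - 2  [with Predator=0, Prey=3]  = -2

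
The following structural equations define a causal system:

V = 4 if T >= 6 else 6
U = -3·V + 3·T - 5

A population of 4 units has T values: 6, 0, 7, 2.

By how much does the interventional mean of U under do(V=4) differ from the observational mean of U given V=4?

-8.25

Under do(V=4), V's equation is replaced by V=4 for every unit. Per-unit U: 1, -17, 4, -11. Mean = -5.75.
E[U|V=4] averages over only the 2 units with V=4 (T = 6, 7): U = 1, 4, mean 2.5.
Difference = -5.75 − 2.5 = -8.25.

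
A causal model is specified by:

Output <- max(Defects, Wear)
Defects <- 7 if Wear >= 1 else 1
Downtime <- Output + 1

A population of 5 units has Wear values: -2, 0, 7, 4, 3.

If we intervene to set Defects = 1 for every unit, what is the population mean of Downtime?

do(Defects=1) breaks Defects's dependence on Wear. With Defects=1 fixed, Downtime across the units is 2, 2, 8, 5, 4, mean 4.2.

4.2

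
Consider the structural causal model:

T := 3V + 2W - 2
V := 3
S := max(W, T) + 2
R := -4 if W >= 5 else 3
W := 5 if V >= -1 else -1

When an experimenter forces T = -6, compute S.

The intervention breaks the incoming arrows to T: T := 3V + 2W - 2 no longer applies, and T = -6.
W = 5 if V >= -1 else -1  [with V=3]  = 5
S = max(W, T) + 2  [with W=5, T=-6]  = 7

7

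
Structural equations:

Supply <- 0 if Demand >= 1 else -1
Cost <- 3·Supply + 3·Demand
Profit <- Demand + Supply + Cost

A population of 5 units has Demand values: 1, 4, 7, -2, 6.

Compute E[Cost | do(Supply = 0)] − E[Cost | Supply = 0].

-3.9

Every unit gets Supply=0 under the intervention. Cost values become 3, 12, 21, -6, 18; E[Cost|do(Supply=0)] = 9.6.
E[Cost|Supply=0] averages over only the 4 units with Supply=0 (Demand = 1, 4, 7, 6): Cost = 3, 12, 21, 18, mean 13.5.
Difference = 9.6 − 13.5 = -3.9.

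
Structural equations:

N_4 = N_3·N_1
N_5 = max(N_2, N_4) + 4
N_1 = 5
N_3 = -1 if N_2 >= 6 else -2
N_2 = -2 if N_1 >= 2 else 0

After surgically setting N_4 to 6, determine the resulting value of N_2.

The intervention breaks the incoming arrows to N_4: N_4 = N_3·N_1 no longer applies, and N_4 = 6.
Since N_2 is not a descendant of the intervened variable, it is unaffected.
N_2 = -2 if N_1 >= 2 else 0  [with N_1=5]  = -2

-2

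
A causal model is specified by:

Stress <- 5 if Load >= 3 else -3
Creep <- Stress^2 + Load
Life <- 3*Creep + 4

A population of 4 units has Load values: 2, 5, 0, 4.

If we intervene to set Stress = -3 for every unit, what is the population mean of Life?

39.25

do(Stress=-3) breaks Stress's dependence on Load. With Stress=-3 fixed, Life across the units is 37, 46, 31, 43, mean 39.25.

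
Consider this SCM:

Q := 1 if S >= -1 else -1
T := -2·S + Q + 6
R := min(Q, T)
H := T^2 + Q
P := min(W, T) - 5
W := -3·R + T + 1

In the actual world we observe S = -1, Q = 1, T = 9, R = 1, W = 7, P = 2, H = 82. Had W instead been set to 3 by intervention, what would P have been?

-2

The intervention breaks the incoming arrows to W: W := -3·R + T + 1 no longer applies, and W = 3.
Q = 1 if S >= -1 else -1  [with S=-1]  = 1
T = -2·S + Q + 6  [with S=-1, Q=1]  = 9
P = min(W, T) - 5  [with W=3, T=9]  = -2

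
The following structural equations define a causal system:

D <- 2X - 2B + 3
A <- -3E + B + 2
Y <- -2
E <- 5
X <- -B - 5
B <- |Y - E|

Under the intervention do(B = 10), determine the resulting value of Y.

Under do(B=10), the mechanism B <- |Y - E| is discarded; B is fixed at 10.
Since Y is not a descendant of the intervened variable, it is unaffected.

-2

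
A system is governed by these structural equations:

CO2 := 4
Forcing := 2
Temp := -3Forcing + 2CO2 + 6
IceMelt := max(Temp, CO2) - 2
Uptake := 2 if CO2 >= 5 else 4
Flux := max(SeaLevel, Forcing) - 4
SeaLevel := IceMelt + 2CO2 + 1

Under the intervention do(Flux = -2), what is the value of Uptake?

Intervening sets Flux = -2 and removes its equation (Flux := max(SeaLevel, Forcing) - 4).
No directed path runs from Flux to Uptake, so Uptake keeps its natural value.
Uptake = 2 if CO2 >= 5 else 4  [with CO2=4]  = 4

4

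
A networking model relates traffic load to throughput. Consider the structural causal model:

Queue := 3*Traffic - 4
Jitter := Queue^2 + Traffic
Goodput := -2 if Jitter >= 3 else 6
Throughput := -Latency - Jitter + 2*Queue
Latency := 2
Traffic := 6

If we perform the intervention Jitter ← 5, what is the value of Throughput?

21

Intervening sets Jitter = 5 and removes its equation (Jitter := Queue^2 + Traffic).
Queue = 3*Traffic - 4  [with Traffic=6]  = 14
Throughput = -Latency - Jitter + 2*Queue  [with Latency=2, Jitter=5, Queue=14]  = 21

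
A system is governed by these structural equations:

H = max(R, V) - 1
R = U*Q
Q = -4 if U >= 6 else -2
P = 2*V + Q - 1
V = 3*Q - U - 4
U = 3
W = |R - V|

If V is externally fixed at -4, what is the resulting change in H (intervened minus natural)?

2

The intervention breaks the incoming arrows to V: V = 3*Q - U - 4 no longer applies, and V = -4.
Q = -4 if U >= 6 else -2  [with U=3]  = -2
R = U*Q  [with U=3, Q=-2]  = -6
H = max(R, V) - 1  [with R=-6, V=-4]  = -5
Without intervention: Q = -4 if U >= 6 else -2  [with U=3]  = -2; V = 3*Q - U - 4  [with Q=-2, U=3]  = -13; R = U*Q  [with U=3, Q=-2]  = -6; H = max(R, V) - 1  [with R=-6, V=-13]  = -7.
Change = -5 − (-7) = 2.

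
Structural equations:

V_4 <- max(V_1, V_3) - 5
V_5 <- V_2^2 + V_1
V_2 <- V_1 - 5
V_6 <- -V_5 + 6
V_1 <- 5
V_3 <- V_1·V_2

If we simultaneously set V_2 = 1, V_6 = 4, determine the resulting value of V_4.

The joint intervention fixes V_2 = 1, V_6 = 4, removing each variable's own equation.
V_3 = V_1·V_2  [with V_1=5, V_2=1]  = 5
V_4 = max(V_1, V_3) - 5  [with V_1=5, V_3=5]  = 0

0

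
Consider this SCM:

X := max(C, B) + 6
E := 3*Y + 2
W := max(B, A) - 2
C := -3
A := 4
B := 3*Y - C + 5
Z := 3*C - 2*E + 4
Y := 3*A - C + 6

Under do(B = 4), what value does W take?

Intervening sets B = 4 and removes its equation (B := 3*Y - C + 5).
W = max(B, A) - 2  [with B=4, A=4]  = 2

2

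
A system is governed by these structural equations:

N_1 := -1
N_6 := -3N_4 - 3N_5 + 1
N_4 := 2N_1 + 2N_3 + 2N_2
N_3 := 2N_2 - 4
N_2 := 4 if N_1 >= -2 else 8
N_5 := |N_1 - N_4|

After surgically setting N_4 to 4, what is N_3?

4

Under do(N_4=4), the mechanism N_4 := 2N_1 + 2N_3 + 2N_2 is discarded; N_4 is fixed at 4.
Since N_3 is not a descendant of the intervened variable, it is unaffected.
N_2 = 4 if N_1 >= -2 else 8  [with N_1=-1]  = 4
N_3 = 2N_2 - 4  [with N_2=4]  = 4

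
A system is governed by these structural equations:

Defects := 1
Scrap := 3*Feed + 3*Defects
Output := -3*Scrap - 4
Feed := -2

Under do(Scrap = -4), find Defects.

1

Under do(Scrap=-4), the mechanism Scrap := 3*Feed + 3*Defects is discarded; Scrap is fixed at -4.
Since Defects is not a descendant of the intervened variable, it is unaffected.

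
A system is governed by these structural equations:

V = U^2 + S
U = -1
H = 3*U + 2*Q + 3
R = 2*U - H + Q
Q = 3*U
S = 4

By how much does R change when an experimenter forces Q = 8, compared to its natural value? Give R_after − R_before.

-11

do(Q=8) replaces the equation Q = 3*U with the constant Q = 8.
H = 3*U + 2*Q + 3  [with U=-1, Q=8]  = 16
R = 2*U - H + Q  [with U=-1, H=16, Q=8]  = -10
Without intervention: Q = 3*U  [with U=-1]  = -3; H = 3*U + 2*Q + 3  [with U=-1, Q=-3]  = -6; R = 2*U - H + Q  [with U=-1, H=-6, Q=-3]  = 1.
Change = -10 − 1 = -11.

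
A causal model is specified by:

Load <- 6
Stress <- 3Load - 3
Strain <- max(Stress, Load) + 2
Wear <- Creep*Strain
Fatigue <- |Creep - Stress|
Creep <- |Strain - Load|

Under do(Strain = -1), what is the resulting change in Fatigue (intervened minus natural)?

4

The intervention breaks the incoming arrows to Strain: Strain <- max(Stress, Load) + 2 no longer applies, and Strain = -1.
Stress = 3Load - 3  [with Load=6]  = 15
Creep = |Strain - Load|  [with Strain=-1, Load=6]  = 7
Fatigue = |Creep - Stress|  [with Creep=7, Stress=15]  = 8
Without intervention: Stress = 3Load - 3  [with Load=6]  = 15; Strain = max(Stress, Load) + 2  [with Stress=15, Load=6]  = 17; Creep = |Strain - Load|  [with Strain=17, Load=6]  = 11; Fatigue = |Creep - Stress|  [with Creep=11, Stress=15]  = 4.
Change = 8 − 4 = 4.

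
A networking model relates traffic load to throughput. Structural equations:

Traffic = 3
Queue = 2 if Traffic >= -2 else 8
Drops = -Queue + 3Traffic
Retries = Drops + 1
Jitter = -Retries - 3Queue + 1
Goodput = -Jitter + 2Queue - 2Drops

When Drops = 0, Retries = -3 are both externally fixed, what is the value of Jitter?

-2

Setting Drops = 0, Retries = -3 by intervention discards those variables' equations.
Queue = 2 if Traffic >= -2 else 8  [with Traffic=3]  = 2
Jitter = -Retries - 3Queue + 1  [with Retries=-3, Queue=2]  = -2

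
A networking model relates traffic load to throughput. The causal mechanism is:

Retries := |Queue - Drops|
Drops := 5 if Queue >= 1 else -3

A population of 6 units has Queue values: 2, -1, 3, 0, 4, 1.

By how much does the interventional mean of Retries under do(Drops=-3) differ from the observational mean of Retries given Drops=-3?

2

Every unit gets Drops=-3 under the intervention. Retries values become 5, 2, 6, 3, 7, 4; E[Retries|do(Drops=-3)] = 4.5.
E[Retries|Drops=-3] averages over only the 2 units with Drops=-3 (Queue = -1, 0): Retries = 2, 3, mean 2.5.
Difference = 4.5 − 2.5 = 2.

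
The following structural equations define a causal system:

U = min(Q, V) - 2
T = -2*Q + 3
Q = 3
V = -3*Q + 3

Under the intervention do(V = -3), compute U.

-5

The intervention breaks the incoming arrows to V: V = -3*Q + 3 no longer applies, and V = -3.
U = min(Q, V) - 2  [with Q=3, V=-3]  = -5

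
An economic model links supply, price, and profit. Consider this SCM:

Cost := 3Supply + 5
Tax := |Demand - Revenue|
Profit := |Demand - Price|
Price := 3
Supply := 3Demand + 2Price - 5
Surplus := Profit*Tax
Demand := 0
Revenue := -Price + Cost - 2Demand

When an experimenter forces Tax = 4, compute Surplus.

Intervening sets Tax = 4 and removes its equation (Tax := |Demand - Revenue|).
Profit = |Demand - Price|  [with Demand=0, Price=3]  = 3
Surplus = Profit*Tax  [with Profit=3, Tax=4]  = 12

12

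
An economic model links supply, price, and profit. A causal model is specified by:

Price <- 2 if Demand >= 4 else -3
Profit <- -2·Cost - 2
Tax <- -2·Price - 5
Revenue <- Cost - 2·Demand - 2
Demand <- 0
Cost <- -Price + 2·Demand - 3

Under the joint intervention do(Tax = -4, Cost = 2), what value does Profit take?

-6

The joint intervention fixes Tax = -4, Cost = 2, removing each variable's own equation.
Profit = -2·Cost - 2  [with Cost=2]  = -6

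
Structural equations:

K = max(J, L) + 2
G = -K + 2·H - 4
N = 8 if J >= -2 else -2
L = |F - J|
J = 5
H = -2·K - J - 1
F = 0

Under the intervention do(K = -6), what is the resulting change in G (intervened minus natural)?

65

The intervention breaks the incoming arrows to K: K = max(J, L) + 2 no longer applies, and K = -6.
H = -2·K - J - 1  [with K=-6, J=5]  = 6
G = -K + 2·H - 4  [with K=-6, H=6]  = 14
Without intervention: L = |F - J|  [with F=0, J=5]  = 5; K = max(J, L) + 2  [with J=5, L=5]  = 7; H = -2·K - J - 1  [with K=7, J=5]  = -20; G = -K + 2·H - 4  [with K=7, H=-20]  = -51.
Change = 14 − (-51) = 65.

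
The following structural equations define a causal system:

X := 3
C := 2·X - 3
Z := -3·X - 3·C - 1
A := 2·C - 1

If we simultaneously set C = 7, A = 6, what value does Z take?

The joint intervention fixes C = 7, A = 6, removing each variable's own equation.
Z = -3·X - 3·C - 1  [with X=3, C=7]  = -31

-31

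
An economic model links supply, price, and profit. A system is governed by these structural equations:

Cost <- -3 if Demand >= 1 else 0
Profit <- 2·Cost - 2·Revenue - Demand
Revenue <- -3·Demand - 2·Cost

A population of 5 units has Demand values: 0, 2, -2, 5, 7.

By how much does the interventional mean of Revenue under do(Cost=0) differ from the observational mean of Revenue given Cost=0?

Every unit gets Cost=0 under the intervention. Revenue values become 0, -6, 6, -15, -21; E[Revenue|do(Cost=0)] = -7.2.
Observing Cost=0 restricts to units where Cost's equation naturally yields 0: Demand ∈ {0, -2}. In that subpopulation Revenue = 0, 6, mean 3.
Difference = -7.2 − 3 = -10.2.

-10.2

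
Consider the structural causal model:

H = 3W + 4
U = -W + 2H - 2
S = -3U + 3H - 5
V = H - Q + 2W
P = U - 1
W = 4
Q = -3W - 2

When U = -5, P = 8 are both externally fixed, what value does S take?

58

The joint intervention fixes U = -5, P = 8, removing each variable's own equation.
H = 3W + 4  [with W=4]  = 16
S = -3U + 3H - 5  [with U=-5, H=16]  = 58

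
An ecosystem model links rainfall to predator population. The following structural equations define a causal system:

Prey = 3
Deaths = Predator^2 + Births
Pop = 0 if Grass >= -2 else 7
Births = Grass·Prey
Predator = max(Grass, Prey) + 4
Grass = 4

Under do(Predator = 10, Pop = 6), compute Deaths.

112

The joint intervention fixes Predator = 10, Pop = 6, removing each variable's own equation.
Births = Grass·Prey  [with Grass=4, Prey=3]  = 12
Deaths = Predator^2 + Births  [with Predator=10, Births=12]  = 112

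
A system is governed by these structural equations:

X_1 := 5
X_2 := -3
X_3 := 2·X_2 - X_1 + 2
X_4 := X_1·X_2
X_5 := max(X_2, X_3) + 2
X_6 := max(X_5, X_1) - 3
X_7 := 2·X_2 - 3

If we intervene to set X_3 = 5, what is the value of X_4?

The intervention breaks the incoming arrows to X_3: X_3 := 2·X_2 - X_1 + 2 no longer applies, and X_3 = 5.
X_4 is not downstream of the intervention, so its value is determined by the original equations.
X_4 = X_1·X_2  [with X_1=5, X_2=-3]  = -15

-15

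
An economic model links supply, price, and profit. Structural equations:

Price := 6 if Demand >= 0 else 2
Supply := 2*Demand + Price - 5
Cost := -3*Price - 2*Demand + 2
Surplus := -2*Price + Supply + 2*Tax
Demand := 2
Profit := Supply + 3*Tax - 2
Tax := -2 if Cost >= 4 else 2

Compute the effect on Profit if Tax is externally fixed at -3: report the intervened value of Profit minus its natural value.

The intervention breaks the incoming arrows to Tax: Tax := -2 if Cost >= 4 else 2 no longer applies, and Tax = -3.
Price = 6 if Demand >= 0 else 2  [with Demand=2]  = 6
Supply = 2*Demand + Price - 5  [with Demand=2, Price=6]  = 5
Profit = Supply + 3*Tax - 2  [with Supply=5, Tax=-3]  = -6
Without intervention: Price = 6 if Demand >= 0 else 2  [with Demand=2]  = 6; Supply = 2*Demand + Price - 5  [with Demand=2, Price=6]  = 5; Cost = -3*Price - 2*Demand + 2  [with Price=6, Demand=2]  = -20; Tax = -2 if Cost >= 4 else 2  [with Cost=-20]  = 2; Profit = Supply + 3*Tax - 2  [with Supply=5, Tax=2]  = 9.
Change = -6 − 9 = -15.

-15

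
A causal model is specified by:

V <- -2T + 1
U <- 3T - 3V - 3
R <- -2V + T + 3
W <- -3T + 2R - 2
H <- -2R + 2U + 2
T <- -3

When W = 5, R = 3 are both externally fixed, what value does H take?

The joint intervention fixes W = 5, R = 3, removing each variable's own equation.
V = -2T + 1  [with T=-3]  = 7
U = 3T - 3V - 3  [with T=-3, V=7]  = -33
H = -2R + 2U + 2  [with R=3, U=-33]  = -70

-70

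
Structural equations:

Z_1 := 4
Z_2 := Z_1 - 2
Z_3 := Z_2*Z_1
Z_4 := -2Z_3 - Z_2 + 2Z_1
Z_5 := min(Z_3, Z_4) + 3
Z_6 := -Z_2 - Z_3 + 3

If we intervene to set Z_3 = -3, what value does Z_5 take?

0

do(Z_3=-3) replaces the equation Z_3 := Z_2*Z_1 with the constant Z_3 = -3.
Z_2 = Z_1 - 2  [with Z_1=4]  = 2
Z_4 = -2Z_3 - Z_2 + 2Z_1  [with Z_3=-3, Z_2=2, Z_1=4]  = 12
Z_5 = min(Z_3, Z_4) + 3  [with Z_3=-3, Z_4=12]  = 0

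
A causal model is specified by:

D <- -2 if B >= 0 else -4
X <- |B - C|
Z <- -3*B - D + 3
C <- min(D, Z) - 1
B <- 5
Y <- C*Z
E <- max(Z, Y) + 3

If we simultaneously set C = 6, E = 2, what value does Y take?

-60

The joint intervention fixes C = 6, E = 2, removing each variable's own equation.
D = -2 if B >= 0 else -4  [with B=5]  = -2
Z = -3*B - D + 3  [with B=5, D=-2]  = -10
Y = C*Z  [with C=6, Z=-10]  = -60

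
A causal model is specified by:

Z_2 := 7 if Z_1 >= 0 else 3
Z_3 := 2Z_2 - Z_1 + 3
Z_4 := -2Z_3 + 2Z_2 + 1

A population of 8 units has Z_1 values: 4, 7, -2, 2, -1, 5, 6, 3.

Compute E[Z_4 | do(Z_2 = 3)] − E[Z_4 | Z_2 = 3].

do(Z_2=3) breaks Z_2's dependence on Z_1. With Z_2=3 fixed, Z_4 across the units is -3, 3, -15, -7, -13, -1, 1, -5, mean -5.
Observing Z_2=3 restricts to units where Z_2's equation naturally yields 3: Z_1 ∈ {-2, -1}. In that subpopulation Z_4 = -15, -13, mean -14.
Difference = -5 − (-14) = 9.

9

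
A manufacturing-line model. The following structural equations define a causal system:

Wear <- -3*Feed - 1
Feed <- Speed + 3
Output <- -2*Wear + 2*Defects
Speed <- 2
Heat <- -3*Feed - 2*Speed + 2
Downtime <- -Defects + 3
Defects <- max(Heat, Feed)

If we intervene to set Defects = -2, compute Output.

The intervention breaks the incoming arrows to Defects: Defects <- max(Heat, Feed) no longer applies, and Defects = -2.
Feed = Speed + 3  [with Speed=2]  = 5
Wear = -3*Feed - 1  [with Feed=5]  = -16
Output = -2*Wear + 2*Defects  [with Wear=-16, Defects=-2]  = 28

28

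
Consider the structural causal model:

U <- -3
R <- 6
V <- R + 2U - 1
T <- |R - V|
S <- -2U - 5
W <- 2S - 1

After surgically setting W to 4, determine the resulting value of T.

do(W=4) replaces the equation W <- 2S - 1 with the constant W = 4.
No directed path runs from W to T, so T keeps its natural value.
V = R + 2U - 1  [with R=6, U=-3]  = -1
T = |R - V|  [with R=6, V=-1]  = 7

7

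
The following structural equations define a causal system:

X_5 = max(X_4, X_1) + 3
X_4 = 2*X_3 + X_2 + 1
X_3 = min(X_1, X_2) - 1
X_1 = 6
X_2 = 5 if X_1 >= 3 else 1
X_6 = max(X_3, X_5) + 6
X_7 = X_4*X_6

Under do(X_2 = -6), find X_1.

Under do(X_2=-6), the mechanism X_2 = 5 if X_1 >= 3 else 1 is discarded; X_2 is fixed at -6.
X_1 is not downstream of the intervention, so its value is determined by the original equations.

6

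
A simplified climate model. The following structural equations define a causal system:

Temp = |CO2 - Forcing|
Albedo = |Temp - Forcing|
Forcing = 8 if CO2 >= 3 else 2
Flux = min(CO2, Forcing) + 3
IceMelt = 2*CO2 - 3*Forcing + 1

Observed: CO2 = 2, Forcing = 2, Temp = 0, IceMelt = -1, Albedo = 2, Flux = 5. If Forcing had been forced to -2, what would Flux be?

1

Under do(Forcing=-2), the mechanism Forcing = 8 if CO2 >= 3 else 2 is discarded; Forcing is fixed at -2.
Flux = min(CO2, Forcing) + 3  [with CO2=2, Forcing=-2]  = 1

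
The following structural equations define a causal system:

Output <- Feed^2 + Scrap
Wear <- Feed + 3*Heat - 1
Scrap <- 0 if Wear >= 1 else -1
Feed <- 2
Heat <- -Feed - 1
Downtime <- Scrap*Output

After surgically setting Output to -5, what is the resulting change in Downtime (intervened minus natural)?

8

The intervention breaks the incoming arrows to Output: Output <- Feed^2 + Scrap no longer applies, and Output = -5.
Heat = -Feed - 1  [with Feed=2]  = -3
Wear = Feed + 3*Heat - 1  [with Feed=2, Heat=-3]  = -8
Scrap = 0 if Wear >= 1 else -1  [with Wear=-8]  = -1
Downtime = Scrap*Output  [with Scrap=-1, Output=-5]  = 5
Without intervention: Heat = -Feed - 1  [with Feed=2]  = -3; Wear = Feed + 3*Heat - 1  [with Feed=2, Heat=-3]  = -8; Scrap = 0 if Wear >= 1 else -1  [with Wear=-8]  = -1; Output = Feed^2 + Scrap  [with Feed=2, Scrap=-1]  = 3; Downtime = Scrap*Output  [with Scrap=-1, Output=3]  = -3.
Change = 5 − (-3) = 8.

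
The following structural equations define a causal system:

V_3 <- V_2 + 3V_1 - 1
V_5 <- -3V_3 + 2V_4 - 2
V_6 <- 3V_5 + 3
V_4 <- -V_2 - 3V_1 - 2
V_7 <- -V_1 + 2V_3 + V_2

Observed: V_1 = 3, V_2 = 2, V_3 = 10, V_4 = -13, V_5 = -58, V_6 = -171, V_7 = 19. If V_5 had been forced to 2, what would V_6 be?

9

The intervention breaks the incoming arrows to V_5: V_5 <- -3V_3 + 2V_4 - 2 no longer applies, and V_5 = 2.
V_6 = 3V_5 + 3  [with V_5=2]  = 9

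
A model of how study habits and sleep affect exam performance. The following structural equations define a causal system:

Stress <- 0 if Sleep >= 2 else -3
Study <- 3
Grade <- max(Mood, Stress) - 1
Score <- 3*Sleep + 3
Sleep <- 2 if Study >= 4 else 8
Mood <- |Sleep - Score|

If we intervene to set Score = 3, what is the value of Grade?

4

Under do(Score=3), the mechanism Score <- 3*Sleep + 3 is discarded; Score is fixed at 3.
Sleep = 2 if Study >= 4 else 8  [with Study=3]  = 8
Stress = 0 if Sleep >= 2 else -3  [with Sleep=8]  = 0
Mood = |Sleep - Score|  [with Sleep=8, Score=3]  = 5
Grade = max(Mood, Stress) - 1  [with Mood=5, Stress=0]  = 4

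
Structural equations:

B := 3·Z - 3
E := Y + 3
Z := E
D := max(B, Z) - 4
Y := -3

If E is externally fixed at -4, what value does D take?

-8

do(E=-4) replaces the equation E := Y + 3 with the constant E = -4.
Z = E  [with E=-4]  = -4
B = 3·Z - 3  [with Z=-4]  = -15
D = max(B, Z) - 4  [with B=-15, Z=-4]  = -8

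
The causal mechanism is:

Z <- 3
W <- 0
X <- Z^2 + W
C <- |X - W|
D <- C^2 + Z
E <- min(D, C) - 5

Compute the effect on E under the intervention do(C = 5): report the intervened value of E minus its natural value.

Under do(C=5), the mechanism C <- |X - W| is discarded; C is fixed at 5.
D = C^2 + Z  [with C=5, Z=3]  = 28
E = min(D, C) - 5  [with D=28, C=5]  = 0
Without intervention: X = Z^2 + W  [with Z=3, W=0]  = 9; C = |X - W|  [with X=9, W=0]  = 9; D = C^2 + Z  [with C=9, Z=3]  = 84; E = min(D, C) - 5  [with D=84, C=9]  = 4.
Change = 0 − 4 = -4.

-4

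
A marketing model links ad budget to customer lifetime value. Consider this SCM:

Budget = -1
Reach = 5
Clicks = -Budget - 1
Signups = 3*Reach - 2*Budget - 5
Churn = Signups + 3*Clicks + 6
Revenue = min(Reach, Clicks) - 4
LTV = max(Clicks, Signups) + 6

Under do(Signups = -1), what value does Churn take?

5

Intervening sets Signups = -1 and removes its equation (Signups = 3*Reach - 2*Budget - 5).
Clicks = -Budget - 1  [with Budget=-1]  = 0
Churn = Signups + 3*Clicks + 6  [with Signups=-1, Clicks=0]  = 5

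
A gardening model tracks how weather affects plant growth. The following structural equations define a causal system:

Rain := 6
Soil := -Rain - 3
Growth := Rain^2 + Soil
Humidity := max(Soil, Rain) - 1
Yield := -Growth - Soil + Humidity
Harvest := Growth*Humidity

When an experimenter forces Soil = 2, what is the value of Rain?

Under do(Soil=2), the mechanism Soil := -Rain - 3 is discarded; Soil is fixed at 2.
Rain is not downstream of the intervention, so its value is determined by the original equations.

6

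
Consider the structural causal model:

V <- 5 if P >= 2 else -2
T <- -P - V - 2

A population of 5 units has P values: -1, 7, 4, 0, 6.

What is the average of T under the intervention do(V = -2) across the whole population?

Every unit gets V=-2 under the intervention. T values become 1, -7, -4, 0, -6; E[T|do(V=-2)] = -3.2.

-3.2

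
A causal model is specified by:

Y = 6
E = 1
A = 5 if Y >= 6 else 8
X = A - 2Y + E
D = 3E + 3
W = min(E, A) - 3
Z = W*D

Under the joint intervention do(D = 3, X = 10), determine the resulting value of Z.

-6

Setting D = 3, X = 10 by intervention discards those variables' equations.
A = 5 if Y >= 6 else 8  [with Y=6]  = 5
W = min(E, A) - 3  [with E=1, A=5]  = -2
Z = W*D  [with W=-2, D=3]  = -6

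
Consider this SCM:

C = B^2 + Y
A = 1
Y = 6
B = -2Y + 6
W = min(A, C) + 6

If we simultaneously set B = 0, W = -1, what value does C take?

6

The joint intervention fixes B = 0, W = -1, removing each variable's own equation.
C = B^2 + Y  [with B=0, Y=6]  = 6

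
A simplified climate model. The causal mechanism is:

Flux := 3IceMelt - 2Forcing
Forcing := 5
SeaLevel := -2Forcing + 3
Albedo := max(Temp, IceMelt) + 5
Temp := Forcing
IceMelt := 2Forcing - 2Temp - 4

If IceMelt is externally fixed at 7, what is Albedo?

The intervention breaks the incoming arrows to IceMelt: IceMelt := 2Forcing - 2Temp - 4 no longer applies, and IceMelt = 7.
Temp = Forcing  [with Forcing=5]  = 5
Albedo = max(Temp, IceMelt) + 5  [with Temp=5, IceMelt=7]  = 12

12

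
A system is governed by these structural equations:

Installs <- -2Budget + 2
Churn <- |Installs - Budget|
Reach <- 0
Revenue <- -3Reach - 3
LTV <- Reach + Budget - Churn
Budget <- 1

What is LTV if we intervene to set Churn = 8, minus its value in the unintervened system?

Under do(Churn=8), the mechanism Churn <- |Installs - Budget| is discarded; Churn is fixed at 8.
LTV = Reach + Budget - Churn  [with Reach=0, Budget=1, Churn=8]  = -7
Without intervention: Installs = -2Budget + 2  [with Budget=1]  = 0; Churn = |Installs - Budget|  [with Installs=0, Budget=1]  = 1; LTV = Reach + Budget - Churn  [with Reach=0, Budget=1, Churn=1]  = 0.
Change = -7 − 0 = -7.

-7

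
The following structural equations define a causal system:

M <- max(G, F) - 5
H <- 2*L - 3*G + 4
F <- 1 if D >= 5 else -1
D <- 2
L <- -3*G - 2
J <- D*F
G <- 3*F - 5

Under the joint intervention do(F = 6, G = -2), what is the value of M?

Under do(F = 6, G = -2), each intervened variable's structural equation is replaced by its fixed value.
M = max(G, F) - 5  [with G=-2, F=6]  = 1

1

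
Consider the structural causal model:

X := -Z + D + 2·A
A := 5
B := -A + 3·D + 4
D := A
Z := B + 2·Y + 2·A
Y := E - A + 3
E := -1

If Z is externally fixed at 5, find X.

Intervening sets Z = 5 and removes its equation (Z := B + 2·Y + 2·A).
D = A  [with A=5]  = 5
X = -Z + D + 2·A  [with Z=5, D=5, A=5]  = 10

10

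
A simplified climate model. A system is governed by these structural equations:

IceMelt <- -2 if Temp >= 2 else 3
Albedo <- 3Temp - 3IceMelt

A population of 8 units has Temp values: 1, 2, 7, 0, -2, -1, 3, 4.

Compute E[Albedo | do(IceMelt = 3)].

do(IceMelt=3) breaks IceMelt's dependence on Temp. With IceMelt=3 fixed, Albedo across the units is -6, -3, 12, -9, -15, -12, 0, 3, mean -3.75.

-3.75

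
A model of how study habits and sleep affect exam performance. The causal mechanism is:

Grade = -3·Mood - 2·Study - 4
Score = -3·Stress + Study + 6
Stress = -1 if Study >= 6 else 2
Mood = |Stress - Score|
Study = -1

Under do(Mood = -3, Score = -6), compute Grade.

The joint intervention fixes Mood = -3, Score = -6, removing each variable's own equation.
Grade = -3·Mood - 2·Study - 4  [with Mood=-3, Study=-1]  = 7

7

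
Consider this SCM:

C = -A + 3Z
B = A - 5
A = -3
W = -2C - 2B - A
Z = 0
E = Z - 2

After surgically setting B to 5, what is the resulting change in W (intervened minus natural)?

Under do(B=5), the mechanism B = A - 5 is discarded; B is fixed at 5.
C = -A + 3Z  [with A=-3, Z=0]  = 3
W = -2C - 2B - A  [with C=3, B=5, A=-3]  = -13
Without intervention: C = -A + 3Z  [with A=-3, Z=0]  = 3; B = A - 5  [with A=-3]  = -8; W = -2C - 2B - A  [with C=3, B=-8, A=-3]  = 13.
Change = -13 − 13 = -26.

-26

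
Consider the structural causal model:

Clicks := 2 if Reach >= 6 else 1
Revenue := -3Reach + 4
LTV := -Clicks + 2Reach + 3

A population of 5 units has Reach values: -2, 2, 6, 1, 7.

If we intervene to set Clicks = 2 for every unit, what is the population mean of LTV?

Under do(Clicks=2), Clicks's equation is replaced by Clicks=2 for every unit. Per-unit LTV: -3, 5, 13, 3, 15. Mean = 6.6.

6.6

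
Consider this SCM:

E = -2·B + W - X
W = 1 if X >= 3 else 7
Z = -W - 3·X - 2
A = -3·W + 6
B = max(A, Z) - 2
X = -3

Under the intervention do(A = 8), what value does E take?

-2

The intervention breaks the incoming arrows to A: A = -3·W + 6 no longer applies, and A = 8.
W = 1 if X >= 3 else 7  [with X=-3]  = 7
Z = -W - 3·X - 2  [with W=7, X=-3]  = 0
B = max(A, Z) - 2  [with A=8, Z=0]  = 6
E = -2·B + W - X  [with B=6, W=7, X=-3]  = -2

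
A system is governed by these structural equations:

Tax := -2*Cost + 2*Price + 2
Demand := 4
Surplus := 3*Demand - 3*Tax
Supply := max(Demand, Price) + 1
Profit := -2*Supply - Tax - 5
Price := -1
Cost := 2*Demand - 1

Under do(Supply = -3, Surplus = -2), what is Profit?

15

Under do(Supply = -3, Surplus = -2), each intervened variable's structural equation is replaced by its fixed value.
Cost = 2*Demand - 1  [with Demand=4]  = 7
Tax = -2*Cost + 2*Price + 2  [with Cost=7, Price=-1]  = -14
Profit = -2*Supply - Tax - 5  [with Supply=-3, Tax=-14]  = 15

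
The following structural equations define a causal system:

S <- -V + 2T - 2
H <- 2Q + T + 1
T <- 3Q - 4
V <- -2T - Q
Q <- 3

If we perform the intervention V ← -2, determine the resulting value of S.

do(V=-2) replaces the equation V <- -2T - Q with the constant V = -2.
T = 3Q - 4  [with Q=3]  = 5
S = -V + 2T - 2  [with V=-2, T=5]  = 10

10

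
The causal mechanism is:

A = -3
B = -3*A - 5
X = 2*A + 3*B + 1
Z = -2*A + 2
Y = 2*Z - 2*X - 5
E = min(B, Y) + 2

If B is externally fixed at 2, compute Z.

8

Under do(B=2), the mechanism B = -3*A - 5 is discarded; B is fixed at 2.
Since Z is not a descendant of the intervened variable, it is unaffected.
Z = -2*A + 2  [with A=-3]  = 8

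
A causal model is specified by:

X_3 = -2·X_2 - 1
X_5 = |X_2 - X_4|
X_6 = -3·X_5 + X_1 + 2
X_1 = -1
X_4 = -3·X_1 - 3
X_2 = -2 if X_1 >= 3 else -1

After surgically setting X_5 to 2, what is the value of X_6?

The intervention breaks the incoming arrows to X_5: X_5 = |X_2 - X_4| no longer applies, and X_5 = 2.
X_6 = -3·X_5 + X_1 + 2  [with X_5=2, X_1=-1]  = -5

-5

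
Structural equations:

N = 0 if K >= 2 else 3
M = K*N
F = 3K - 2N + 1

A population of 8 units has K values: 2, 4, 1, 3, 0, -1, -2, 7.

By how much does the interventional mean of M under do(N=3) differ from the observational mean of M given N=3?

6.75

The intervention sets N=3 in all 8 units regardless of K. Recomputing M per unit gives 6, 12, 3, 9, 0, -3, -6, 21; average 5.25.
Conditioning on N=3 selects the 4 unit(s) with K ∈ {1, 0, -1, -2}. Their M values: 3, 0, -3, -6. Mean = -1.5.
Difference = 5.25 − (-1.5) = 6.75.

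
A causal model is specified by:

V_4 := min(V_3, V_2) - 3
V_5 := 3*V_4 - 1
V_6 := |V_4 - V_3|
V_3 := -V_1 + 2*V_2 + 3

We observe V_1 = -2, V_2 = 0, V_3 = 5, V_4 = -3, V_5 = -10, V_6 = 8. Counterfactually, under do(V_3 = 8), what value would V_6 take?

The intervention breaks the incoming arrows to V_3: V_3 := -V_1 + 2*V_2 + 3 no longer applies, and V_3 = 8.
V_4 = min(V_3, V_2) - 3  [with V_3=8, V_2=0]  = -3
V_6 = |V_4 - V_3|  [with V_4=-3, V_3=8]  = 11

11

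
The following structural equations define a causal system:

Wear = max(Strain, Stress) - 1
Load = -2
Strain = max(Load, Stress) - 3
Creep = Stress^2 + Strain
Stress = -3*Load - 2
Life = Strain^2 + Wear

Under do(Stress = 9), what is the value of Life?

44

Under do(Stress=9), the mechanism Stress = -3*Load - 2 is discarded; Stress is fixed at 9.
Strain = max(Load, Stress) - 3  [with Load=-2, Stress=9]  = 6
Wear = max(Strain, Stress) - 1  [with Strain=6, Stress=9]  = 8
Life = Strain^2 + Wear  [with Strain=6, Wear=8]  = 44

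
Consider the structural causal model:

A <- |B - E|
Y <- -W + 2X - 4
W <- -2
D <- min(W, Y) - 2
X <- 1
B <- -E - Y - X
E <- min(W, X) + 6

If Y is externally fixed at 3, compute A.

The intervention breaks the incoming arrows to Y: Y <- -W + 2X - 4 no longer applies, and Y = 3.
E = min(W, X) + 6  [with W=-2, X=1]  = 4
B = -E - Y - X  [with E=4, Y=3, X=1]  = -8
A = |B - E|  [with B=-8, E=4]  = 12

12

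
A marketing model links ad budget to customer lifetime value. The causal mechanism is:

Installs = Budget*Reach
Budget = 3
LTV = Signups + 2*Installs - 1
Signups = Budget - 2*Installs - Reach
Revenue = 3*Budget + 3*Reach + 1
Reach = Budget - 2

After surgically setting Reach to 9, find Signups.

Under do(Reach=9), the mechanism Reach = Budget - 2 is discarded; Reach is fixed at 9.
Installs = Budget*Reach  [with Budget=3, Reach=9]  = 27
Signups = Budget - 2*Installs - Reach  [with Budget=3, Installs=27, Reach=9]  = -60

-60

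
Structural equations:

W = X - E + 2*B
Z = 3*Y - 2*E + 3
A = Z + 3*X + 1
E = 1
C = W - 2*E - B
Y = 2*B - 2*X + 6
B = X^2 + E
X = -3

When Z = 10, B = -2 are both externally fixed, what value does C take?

Under do(Z = 10, B = -2), each intervened variable's structural equation is replaced by its fixed value.
W = X - E + 2*B  [with X=-3, E=1, B=-2]  = -8
C = W - 2*E - B  [with W=-8, E=1, B=-2]  = -8

-8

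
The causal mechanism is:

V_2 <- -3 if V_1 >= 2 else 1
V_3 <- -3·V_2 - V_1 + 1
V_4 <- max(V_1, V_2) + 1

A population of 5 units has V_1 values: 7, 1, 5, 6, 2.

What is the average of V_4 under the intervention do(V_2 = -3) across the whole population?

5.2

Every unit gets V_2=-3 under the intervention. V_4 values become 8, 2, 6, 7, 3; E[V_4|do(V_2=-3)] = 5.2.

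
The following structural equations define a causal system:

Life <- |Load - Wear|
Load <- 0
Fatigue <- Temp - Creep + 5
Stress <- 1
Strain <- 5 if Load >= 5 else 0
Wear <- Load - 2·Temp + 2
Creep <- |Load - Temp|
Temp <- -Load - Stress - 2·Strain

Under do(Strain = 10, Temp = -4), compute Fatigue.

-3

Under do(Strain = 10, Temp = -4), each intervened variable's structural equation is replaced by its fixed value.
Creep = |Load - Temp|  [with Load=0, Temp=-4]  = 4
Fatigue = Temp - Creep + 5  [with Temp=-4, Creep=4]  = -3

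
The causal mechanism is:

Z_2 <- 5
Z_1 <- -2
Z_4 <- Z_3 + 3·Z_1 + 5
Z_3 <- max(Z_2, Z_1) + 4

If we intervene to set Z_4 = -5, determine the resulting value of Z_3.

Under do(Z_4=-5), the mechanism Z_4 <- Z_3 + 3·Z_1 + 5 is discarded; Z_4 is fixed at -5.
Since Z_3 is not a descendant of the intervened variable, it is unaffected.
Z_3 = max(Z_2, Z_1) + 4  [with Z_2=5, Z_1=-2]  = 9

9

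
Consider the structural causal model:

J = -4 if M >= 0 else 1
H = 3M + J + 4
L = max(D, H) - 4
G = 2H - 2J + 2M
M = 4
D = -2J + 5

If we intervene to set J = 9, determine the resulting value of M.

4

Under do(J=9), the mechanism J = -4 if M >= 0 else 1 is discarded; J is fixed at 9.
M is not downstream of the intervention, so its value is determined by the original equations.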